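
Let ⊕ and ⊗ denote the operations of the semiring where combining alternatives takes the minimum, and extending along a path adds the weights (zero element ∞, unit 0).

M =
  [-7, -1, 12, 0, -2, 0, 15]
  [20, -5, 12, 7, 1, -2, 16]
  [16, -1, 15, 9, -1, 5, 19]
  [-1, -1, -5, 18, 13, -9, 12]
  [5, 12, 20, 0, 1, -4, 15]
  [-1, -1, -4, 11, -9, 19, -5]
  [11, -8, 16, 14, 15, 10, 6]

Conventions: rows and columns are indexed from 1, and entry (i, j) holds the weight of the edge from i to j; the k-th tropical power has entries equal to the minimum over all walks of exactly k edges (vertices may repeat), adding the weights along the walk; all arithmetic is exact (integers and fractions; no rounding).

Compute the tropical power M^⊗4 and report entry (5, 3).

M^⊗2:
  [-14, -8, -5, -7, -9, -9, -5]
  [-3, -10, -6, 1, -11, -7, -7]
  [4, -6, 1, -1, -4, -5, 0]
  [-10, -10, -13, -1, -18, -3, -14]
  [-5, -5, -8, 1, -13, -9, -9]
  [-8, -13, 6, -9, -8, -13, 1]
  [4, -13, 4, -1, -7, -10, 5]
M^⊗3:
  [-21, -15, -13, -14, -18, -16, -14]
  [-10, -15, -11, -11, -16, -15, -12]
  [-6, -11, -9, -4, -14, -10, -10]
  [-17, -22, -7, -18, -17, -22, -8]
  [-12, -17, -13, -13, -18, -17, -14]
  [-15, -18, -17, -8, -22, -18, -18]
  [-11, -18, -14, -7, -19, -15, -15]
M^⊗4:
  [-28, -22, -20, -21, -25, -23, -21]
  [-17, -20, -19, -16, -24, -20, -20]
  [-13, -18, -14, -14, -19, -18, -15]
  [-24, -27, -26, -17, -31, -27, -27]
  [-19, -22, -21, -18, -26, -22, -22]
  [-22, -26, -22, -22, -27, -26, -23]
  [-18, -23, -19, -19, -24, -23, -20]
Key observation: the optimum is the walk 5->6->5->6->3, with weight (-4) + (-9) + (-4) + (-4) = -21.
Optimal value attained by: walk 5->6->5->6->3.
Answer: (M^⊗4)[5][3] = -21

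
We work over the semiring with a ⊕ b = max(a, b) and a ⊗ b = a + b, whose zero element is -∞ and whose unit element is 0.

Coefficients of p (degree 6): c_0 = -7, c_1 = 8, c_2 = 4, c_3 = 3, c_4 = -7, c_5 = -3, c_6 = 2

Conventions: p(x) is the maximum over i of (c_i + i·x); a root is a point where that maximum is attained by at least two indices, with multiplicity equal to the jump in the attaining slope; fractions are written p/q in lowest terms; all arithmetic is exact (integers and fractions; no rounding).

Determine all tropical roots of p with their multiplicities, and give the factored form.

hull edge (i=0, c=-7) to (i=1, c=8): slope 15, span 1
hull edge (i=1, c=8) to (i=6, c=2): slope -6/5, span 5
Factored form: p(x) = 2 ⊗ (x ⊕ (-15)) ⊗ (x ⊕ 6/5) ⊗ (x ⊕ 6/5) ⊗ (x ⊕ 6/5) ⊗ (x ⊕ 6/5) ⊗ (x ⊕ 6/5)
Answer: roots = -15 (mult 1), 6/5 (mult 5)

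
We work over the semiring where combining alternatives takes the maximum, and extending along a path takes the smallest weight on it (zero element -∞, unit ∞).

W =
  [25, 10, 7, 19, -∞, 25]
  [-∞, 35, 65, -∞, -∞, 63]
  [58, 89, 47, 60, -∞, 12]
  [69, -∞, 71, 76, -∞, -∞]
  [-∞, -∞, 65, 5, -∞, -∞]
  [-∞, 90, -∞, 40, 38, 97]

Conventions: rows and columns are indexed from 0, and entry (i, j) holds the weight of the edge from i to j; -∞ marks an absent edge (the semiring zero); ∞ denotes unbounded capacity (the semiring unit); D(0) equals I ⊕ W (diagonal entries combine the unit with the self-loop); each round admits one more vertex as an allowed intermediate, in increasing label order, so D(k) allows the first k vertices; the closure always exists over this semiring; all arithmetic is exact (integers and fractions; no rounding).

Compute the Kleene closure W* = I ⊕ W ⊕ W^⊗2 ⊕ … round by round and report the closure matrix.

D(0):
  [∞, 10, 7, 19, -∞, 25]
  [-∞, ∞, 65, -∞, -∞, 63]
  [58, 89, ∞, 60, -∞, 12]
  [69, -∞, 71, ∞, -∞, -∞]
  [-∞, -∞, 65, 5, ∞, -∞]
  [-∞, 90, -∞, 40, 38, ∞]
D(1):
  [∞, 10, 7, 19, -∞, 25]
  [-∞, ∞, 65, -∞, -∞, 63]
  [58, 89, ∞, 60, -∞, 25]
  [69, 10, 71, ∞, -∞, 25]
  [-∞, -∞, 65, 5, ∞, -∞]
  [-∞, 90, -∞, 40, 38, ∞]
D(2):
  [∞, 10, 10, 19, -∞, 25]
  [-∞, ∞, 65, -∞, -∞, 63]
  [58, 89, ∞, 60, -∞, 63]
  [69, 10, 71, ∞, -∞, 25]
  [-∞, -∞, 65, 5, ∞, -∞]
  [-∞, 90, 65, 40, 38, ∞]
D(3):
  [∞, 10, 10, 19, -∞, 25]
  [58, ∞, 65, 60, -∞, 63]
  [58, 89, ∞, 60, -∞, 63]
  [69, 71, 71, ∞, -∞, 63]
  [58, 65, 65, 60, ∞, 63]
  [58, 90, 65, 60, 38, ∞]
D(4):
  [∞, 19, 19, 19, -∞, 25]
  [60, ∞, 65, 60, -∞, 63]
  [60, 89, ∞, 60, -∞, 63]
  [69, 71, 71, ∞, -∞, 63]
  [60, 65, 65, 60, ∞, 63]
  [60, 90, 65, 60, 38, ∞]
D(5):
  [∞, 19, 19, 19, -∞, 25]
  [60, ∞, 65, 60, -∞, 63]
  [60, 89, ∞, 60, -∞, 63]
  [69, 71, 71, ∞, -∞, 63]
  [60, 65, 65, 60, ∞, 63]
  [60, 90, 65, 60, 38, ∞]
D(6):
  [∞, 25, 25, 25, 25, 25]
  [60, ∞, 65, 60, 38, 63]
  [60, 89, ∞, 60, 38, 63]
  [69, 71, 71, ∞, 38, 63]
  [60, 65, 65, 60, ∞, 63]
  [60, 90, 65, 60, 38, ∞]
Answer: W* = [[∞, 25, 25, 25, 25, 25], [60, ∞, 65, 60, 38, 63], [60, 89, ∞, 60, 38, 63], [69, 71, 71, ∞, 38, 63], [60, 65, 65, 60, ∞, 63], [60, 90, 65, 60, 38, ∞]]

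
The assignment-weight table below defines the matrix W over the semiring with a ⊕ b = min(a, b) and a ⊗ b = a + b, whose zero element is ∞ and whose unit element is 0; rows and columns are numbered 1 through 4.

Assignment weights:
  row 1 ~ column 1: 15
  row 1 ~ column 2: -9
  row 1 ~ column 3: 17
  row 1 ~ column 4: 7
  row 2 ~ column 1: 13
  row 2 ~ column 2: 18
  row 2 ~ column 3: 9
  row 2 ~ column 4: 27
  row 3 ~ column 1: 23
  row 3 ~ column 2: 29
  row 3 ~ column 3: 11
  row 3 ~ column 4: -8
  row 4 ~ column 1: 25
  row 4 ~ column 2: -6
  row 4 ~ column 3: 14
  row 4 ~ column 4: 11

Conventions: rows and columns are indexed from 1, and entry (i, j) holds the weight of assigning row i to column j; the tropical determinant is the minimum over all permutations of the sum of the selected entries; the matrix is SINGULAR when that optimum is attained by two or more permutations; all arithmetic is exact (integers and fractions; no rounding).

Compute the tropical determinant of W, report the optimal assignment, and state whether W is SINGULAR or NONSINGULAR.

σ = (1, 2, 3, 4): 15 + 18 + 11 + 11 = 55
σ = (1, 2, 4, 3): 15 + 18 + (-8) + 14 = 39
σ = (1, 3, 2, 4): 15 + 9 + 29 + 11 = 64
σ = (1, 3, 4, 2): 15 + 9 + (-8) + (-6) = 10
σ = (1, 4, 2, 3): 15 + 27 + 29 + 14 = 85
σ = (1, 4, 3, 2): 15 + 27 + 11 + (-6) = 47
σ = (2, 1, 3, 4): (-9) + 13 + 11 + 11 = 26
σ = (2, 1, 4, 3): (-9) + 13 + (-8) + 14 = 10
σ = (2, 3, 1, 4): (-9) + 9 + 23 + 11 = 34
σ = (2, 3, 4, 1): (-9) + 9 + (-8) + 25 = 17
σ = (2, 4, 1, 3): (-9) + 27 + 23 + 14 = 55
σ = (2, 4, 3, 1): (-9) + 27 + 11 + 25 = 54
σ = (3, 1, 2, 4): 17 + 13 + 29 + 11 = 70
σ = (3, 1, 4, 2): 17 + 13 + (-8) + (-6) = 16
σ = (3, 2, 1, 4): 17 + 18 + 23 + 11 = 69
σ = (3, 2, 4, 1): 17 + 18 + (-8) + 25 = 52
σ = (3, 4, 1, 2): 17 + 27 + 23 + (-6) = 61
σ = (3, 4, 2, 1): 17 + 27 + 29 + 25 = 98
σ = (4, 1, 2, 3): 7 + 13 + 29 + 14 = 63
σ = (4, 1, 3, 2): 7 + 13 + 11 + (-6) = 25
σ = (4, 2, 1, 3): 7 + 18 + 23 + 14 = 62
σ = (4, 2, 3, 1): 7 + 18 + 11 + 25 = 61
σ = (4, 3, 1, 2): 7 + 9 + 23 + (-6) = 33
σ = (4, 3, 2, 1): 7 + 9 + 29 + 25 = 70
Optimal value attained by: σ = (1, 3, 4, 2).
Answer: det⊕(W) = 10; verdict: SINGULAR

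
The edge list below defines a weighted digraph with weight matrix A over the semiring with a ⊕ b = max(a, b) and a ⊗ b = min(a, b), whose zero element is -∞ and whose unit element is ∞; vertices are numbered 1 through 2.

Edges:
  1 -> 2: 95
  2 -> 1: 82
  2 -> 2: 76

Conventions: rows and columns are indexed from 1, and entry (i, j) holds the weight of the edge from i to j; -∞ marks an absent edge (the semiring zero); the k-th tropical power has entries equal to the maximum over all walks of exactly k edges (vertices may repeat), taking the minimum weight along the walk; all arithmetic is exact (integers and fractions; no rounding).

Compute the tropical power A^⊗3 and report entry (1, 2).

A^⊗2:
  [82, 76]
  [76, 82]
A^⊗3:
  [76, 82]
  [82, 76]
Key observation: the optimum is the walk 1->2->1->2, with weight 95 min 82 min 95 = 82.
Optimal value attained by: walk 1->2->1->2.
Answer: (A^⊗3)[1][2] = 82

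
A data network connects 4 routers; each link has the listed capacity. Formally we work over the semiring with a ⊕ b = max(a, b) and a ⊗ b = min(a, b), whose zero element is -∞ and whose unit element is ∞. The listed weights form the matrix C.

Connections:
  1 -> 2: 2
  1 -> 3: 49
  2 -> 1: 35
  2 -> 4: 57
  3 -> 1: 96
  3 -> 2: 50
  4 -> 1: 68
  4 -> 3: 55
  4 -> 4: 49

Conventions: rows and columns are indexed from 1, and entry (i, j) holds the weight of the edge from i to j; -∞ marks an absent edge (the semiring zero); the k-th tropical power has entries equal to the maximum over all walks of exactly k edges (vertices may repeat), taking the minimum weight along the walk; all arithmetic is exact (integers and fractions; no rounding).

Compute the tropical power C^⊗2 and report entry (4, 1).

C^⊗2:
  [49, 49, -∞, 2]
  [57, 2, 55, 49]
  [35, 2, 49, 50]
  [55, 50, 49, 49]
Key observation: the optimum is the walk 4->3->1, with weight 55 min 96 = 55.
Optimal value attained by: walk 4->3->1.
Answer: (C^⊗2)[4][1] = 55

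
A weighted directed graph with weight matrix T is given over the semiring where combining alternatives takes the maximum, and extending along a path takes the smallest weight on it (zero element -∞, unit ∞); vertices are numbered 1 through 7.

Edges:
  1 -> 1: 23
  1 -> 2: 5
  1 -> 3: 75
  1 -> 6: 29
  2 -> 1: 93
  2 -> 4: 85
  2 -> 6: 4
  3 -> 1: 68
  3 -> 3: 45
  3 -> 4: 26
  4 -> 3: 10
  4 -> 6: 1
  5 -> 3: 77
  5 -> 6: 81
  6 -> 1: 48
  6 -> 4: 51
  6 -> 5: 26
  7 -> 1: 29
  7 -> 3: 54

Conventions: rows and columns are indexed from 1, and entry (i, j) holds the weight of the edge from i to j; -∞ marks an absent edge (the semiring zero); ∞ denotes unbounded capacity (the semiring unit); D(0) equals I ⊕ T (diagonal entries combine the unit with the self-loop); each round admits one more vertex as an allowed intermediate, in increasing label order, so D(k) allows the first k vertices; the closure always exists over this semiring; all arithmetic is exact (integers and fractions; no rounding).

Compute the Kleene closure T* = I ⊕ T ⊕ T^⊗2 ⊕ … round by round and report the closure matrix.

D(0):
  [∞, 5, 75, -∞, -∞, 29, -∞]
  [93, ∞, -∞, 85, -∞, 4, -∞]
  [68, -∞, ∞, 26, -∞, -∞, -∞]
  [-∞, -∞, 10, ∞, -∞, 1, -∞]
  [-∞, -∞, 77, -∞, ∞, 81, -∞]
  [48, -∞, -∞, 51, 26, ∞, -∞]
  [29, -∞, 54, -∞, -∞, -∞, ∞]
D(1):
  [∞, 5, 75, -∞, -∞, 29, -∞]
  [93, ∞, 75, 85, -∞, 29, -∞]
  [68, 5, ∞, 26, -∞, 29, -∞]
  [-∞, -∞, 10, ∞, -∞, 1, -∞]
  [-∞, -∞, 77, -∞, ∞, 81, -∞]
  [48, 5, 48, 51, 26, ∞, -∞]
  [29, 5, 54, -∞, -∞, 29, ∞]
D(2):
  [∞, 5, 75, 5, -∞, 29, -∞]
  [93, ∞, 75, 85, -∞, 29, -∞]
  [68, 5, ∞, 26, -∞, 29, -∞]
  [-∞, -∞, 10, ∞, -∞, 1, -∞]
  [-∞, -∞, 77, -∞, ∞, 81, -∞]
  [48, 5, 48, 51, 26, ∞, -∞]
  [29, 5, 54, 5, -∞, 29, ∞]
D(3):
  [∞, 5, 75, 26, -∞, 29, -∞]
  [93, ∞, 75, 85, -∞, 29, -∞]
  [68, 5, ∞, 26, -∞, 29, -∞]
  [10, 5, 10, ∞, -∞, 10, -∞]
  [68, 5, 77, 26, ∞, 81, -∞]
  [48, 5, 48, 51, 26, ∞, -∞]
  [54, 5, 54, 26, -∞, 29, ∞]
D(4):
  [∞, 5, 75, 26, -∞, 29, -∞]
  [93, ∞, 75, 85, -∞, 29, -∞]
  [68, 5, ∞, 26, -∞, 29, -∞]
  [10, 5, 10, ∞, -∞, 10, -∞]
  [68, 5, 77, 26, ∞, 81, -∞]
  [48, 5, 48, 51, 26, ∞, -∞]
  [54, 5, 54, 26, -∞, 29, ∞]
D(5):
  [∞, 5, 75, 26, -∞, 29, -∞]
  [93, ∞, 75, 85, -∞, 29, -∞]
  [68, 5, ∞, 26, -∞, 29, -∞]
  [10, 5, 10, ∞, -∞, 10, -∞]
  [68, 5, 77, 26, ∞, 81, -∞]
  [48, 5, 48, 51, 26, ∞, -∞]
  [54, 5, 54, 26, -∞, 29, ∞]
D(6):
  [∞, 5, 75, 29, 26, 29, -∞]
  [93, ∞, 75, 85, 26, 29, -∞]
  [68, 5, ∞, 29, 26, 29, -∞]
  [10, 5, 10, ∞, 10, 10, -∞]
  [68, 5, 77, 51, ∞, 81, -∞]
  [48, 5, 48, 51, 26, ∞, -∞]
  [54, 5, 54, 29, 26, 29, ∞]
D(7):
  [∞, 5, 75, 29, 26, 29, -∞]
  [93, ∞, 75, 85, 26, 29, -∞]
  [68, 5, ∞, 29, 26, 29, -∞]
  [10, 5, 10, ∞, 10, 10, -∞]
  [68, 5, 77, 51, ∞, 81, -∞]
  [48, 5, 48, 51, 26, ∞, -∞]
  [54, 5, 54, 29, 26, 29, ∞]
Answer: T* = [[∞, 5, 75, 29, 26, 29, -∞], [93, ∞, 75, 85, 26, 29, -∞], [68, 5, ∞, 29, 26, 29, -∞], [10, 5, 10, ∞, 10, 10, -∞], [68, 5, 77, 51, ∞, 81, -∞], [48, 5, 48, 51, 26, ∞, -∞], [54, 5, 54, 29, 26, 29, ∞]]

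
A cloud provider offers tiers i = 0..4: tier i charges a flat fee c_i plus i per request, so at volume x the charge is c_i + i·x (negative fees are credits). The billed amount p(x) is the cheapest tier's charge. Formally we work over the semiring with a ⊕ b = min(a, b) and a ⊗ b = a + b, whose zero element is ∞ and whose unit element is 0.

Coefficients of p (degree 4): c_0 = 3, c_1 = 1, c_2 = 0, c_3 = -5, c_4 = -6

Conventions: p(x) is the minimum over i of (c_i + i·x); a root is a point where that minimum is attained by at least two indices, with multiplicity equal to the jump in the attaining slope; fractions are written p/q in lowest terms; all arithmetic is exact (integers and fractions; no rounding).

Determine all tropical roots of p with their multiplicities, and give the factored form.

hull edge (i=0, c=3) to (i=3, c=-5): slope -8/3, span 3
hull edge (i=3, c=-5) to (i=4, c=-6): slope -1, span 1
Factored form: p(x) = -6 ⊗ (x ⊕ 1) ⊗ (x ⊕ 8/3) ⊗ (x ⊕ 8/3) ⊗ (x ⊕ 8/3)
Answer: roots = 1 (mult 1), 8/3 (mult 3)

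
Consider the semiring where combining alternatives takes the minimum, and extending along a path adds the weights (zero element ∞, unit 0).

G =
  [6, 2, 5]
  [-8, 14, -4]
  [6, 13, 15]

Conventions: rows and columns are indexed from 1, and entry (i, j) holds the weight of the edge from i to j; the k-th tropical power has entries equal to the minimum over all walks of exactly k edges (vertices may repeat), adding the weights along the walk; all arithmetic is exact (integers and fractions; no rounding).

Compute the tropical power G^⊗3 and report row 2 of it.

G^⊗2:
  [-6, 8, -2]
  [-2, -6, -3]
  [5, 8, 9]
G^⊗3:
  [0, -4, -1]
  [-14, 0, -10]
  [0, 7, 4]
Answer: row 2 of G^⊗3 = [-14, 0, -10]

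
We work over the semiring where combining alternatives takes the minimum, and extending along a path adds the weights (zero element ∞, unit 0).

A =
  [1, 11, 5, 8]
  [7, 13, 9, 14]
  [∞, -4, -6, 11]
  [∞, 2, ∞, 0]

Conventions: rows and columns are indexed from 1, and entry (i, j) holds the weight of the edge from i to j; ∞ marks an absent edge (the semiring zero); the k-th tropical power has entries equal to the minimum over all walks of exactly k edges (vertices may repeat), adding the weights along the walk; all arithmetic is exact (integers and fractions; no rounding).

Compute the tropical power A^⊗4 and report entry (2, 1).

A^⊗2:
  [2, 1, -1, 8]
  [8, 5, 3, 14]
  [3, -10, -12, 5]
  [9, 2, 11, 0]
A^⊗3:
  [3, -5, -7, 8]
  [9, -1, -3, 14]
  [-3, -16, -18, -1]
  [9, 2, 5, 0]
A^⊗4:
  [2, -11, -13, 4]
  [6, -7, -9, 8]
  [-9, -22, -24, -7]
  [9, 1, -1, 0]
Key observation: the optimum is the walk 2->3->3->2->1, with weight 9 + (-6) + (-4) + 7 = 6.
Optimal value attained by: walk 2->3->3->2->1.
Answer: (A^⊗4)[2][1] = 6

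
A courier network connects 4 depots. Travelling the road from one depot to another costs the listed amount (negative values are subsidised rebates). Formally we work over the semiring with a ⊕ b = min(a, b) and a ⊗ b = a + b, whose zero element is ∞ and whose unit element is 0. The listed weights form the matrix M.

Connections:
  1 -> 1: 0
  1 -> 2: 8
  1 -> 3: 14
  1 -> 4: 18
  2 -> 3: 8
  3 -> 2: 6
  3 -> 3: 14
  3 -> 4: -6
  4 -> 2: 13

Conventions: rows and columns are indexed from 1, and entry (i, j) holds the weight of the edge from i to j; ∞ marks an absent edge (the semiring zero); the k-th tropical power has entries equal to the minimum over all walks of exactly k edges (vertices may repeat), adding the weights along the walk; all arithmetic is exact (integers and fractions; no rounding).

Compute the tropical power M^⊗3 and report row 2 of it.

M^⊗2:
  [0, 8, 14, 8]
  [∞, 14, 22, 2]
  [∞, 7, 14, 8]
  [∞, ∞, 21, ∞]
M^⊗3:
  [0, 8, 14, 8]
  [∞, 15, 22, 16]
  [∞, 20, 15, 8]
  [∞, 27, 35, 15]
Answer: row 2 of M^⊗3 = [∞, 15, 22, 16]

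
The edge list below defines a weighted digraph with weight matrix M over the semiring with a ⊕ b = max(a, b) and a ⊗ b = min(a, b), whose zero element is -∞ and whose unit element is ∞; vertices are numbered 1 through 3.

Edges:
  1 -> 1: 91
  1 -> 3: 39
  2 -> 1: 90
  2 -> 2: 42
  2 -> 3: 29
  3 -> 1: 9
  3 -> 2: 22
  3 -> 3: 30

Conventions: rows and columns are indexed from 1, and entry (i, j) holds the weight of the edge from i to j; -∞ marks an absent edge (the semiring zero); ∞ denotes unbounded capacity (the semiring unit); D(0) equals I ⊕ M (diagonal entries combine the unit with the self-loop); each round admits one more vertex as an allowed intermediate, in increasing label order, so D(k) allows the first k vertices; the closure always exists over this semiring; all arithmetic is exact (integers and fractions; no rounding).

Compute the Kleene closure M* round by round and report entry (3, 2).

D(0):
  [∞, -∞, 39]
  [90, ∞, 29]
  [9, 22, ∞]
D(1):
  [∞, -∞, 39]
  [90, ∞, 39]
  [9, 22, ∞]
D(2):
  [∞, -∞, 39]
  [90, ∞, 39]
  [22, 22, ∞]
D(3):
  [∞, 22, 39]
  [90, ∞, 39]
  [22, 22, ∞]
Answer: M*[3][2] = 22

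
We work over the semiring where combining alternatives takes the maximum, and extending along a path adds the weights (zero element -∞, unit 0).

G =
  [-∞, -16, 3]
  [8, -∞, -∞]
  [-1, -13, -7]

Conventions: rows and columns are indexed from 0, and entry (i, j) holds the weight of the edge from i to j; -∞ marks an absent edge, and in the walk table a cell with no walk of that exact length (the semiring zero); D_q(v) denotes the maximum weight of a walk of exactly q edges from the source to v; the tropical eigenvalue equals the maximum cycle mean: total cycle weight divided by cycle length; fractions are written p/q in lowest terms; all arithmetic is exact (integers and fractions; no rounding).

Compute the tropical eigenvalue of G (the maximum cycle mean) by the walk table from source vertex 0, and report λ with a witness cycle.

q=0: [0, -∞, -∞]
q=1: [-∞, -16, 3]
q=2: [2, -10, -4]
q=3: [-2, -14, 5]
Optimal cycle mean attained by: cycle 0->2->0, total 3 + (-1), length 2.
Answer: λ = 1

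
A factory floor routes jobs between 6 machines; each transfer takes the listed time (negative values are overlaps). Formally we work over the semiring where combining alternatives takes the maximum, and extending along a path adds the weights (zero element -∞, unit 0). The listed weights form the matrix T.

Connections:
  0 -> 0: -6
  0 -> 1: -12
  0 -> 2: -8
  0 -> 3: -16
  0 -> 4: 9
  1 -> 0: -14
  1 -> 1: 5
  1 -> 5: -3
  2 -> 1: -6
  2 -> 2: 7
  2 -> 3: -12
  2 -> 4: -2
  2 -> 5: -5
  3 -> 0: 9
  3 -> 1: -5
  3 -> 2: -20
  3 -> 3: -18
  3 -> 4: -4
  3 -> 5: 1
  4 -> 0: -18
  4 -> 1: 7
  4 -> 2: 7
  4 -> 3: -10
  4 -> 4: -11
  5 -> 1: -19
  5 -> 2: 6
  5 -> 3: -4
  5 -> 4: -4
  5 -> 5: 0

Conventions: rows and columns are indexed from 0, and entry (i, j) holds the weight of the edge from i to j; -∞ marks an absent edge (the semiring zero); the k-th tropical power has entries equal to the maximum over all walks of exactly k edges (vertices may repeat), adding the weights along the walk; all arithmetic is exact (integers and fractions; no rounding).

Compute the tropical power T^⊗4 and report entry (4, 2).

T^⊗2:
  [-7, 16, 16, -1, 3, -13]
  [-9, 10, 3, -7, -5, 2]
  [-3, 5, 14, -5, 5, 2]
  [3, 3, 7, -3, 18, 1]
  [-1, 12, 14, -5, 5, 4]
  [5, 3, 13, -4, 4, 1]
T^⊗3:
  [8, 21, 23, 4, 14, 13]
  [2, 15, 10, -2, 1, 7]
  [4, 12, 21, 2, 12, 9]
  [6, 25, 25, 8, 12, 2]
  [4, 17, 21, 2, 12, 9]
  [5, 11, 20, 1, 14, 8]
T^⊗4:
  [13, 26, 30, 11, 21, 18]
  [7, 20, 17, 3, 11, 12]
  [11, 19, 28, 9, 19, 16]
  [17, 30, 32, 13, 23, 22]
  [11, 22, 28, 9, 19, 16]
  [10, 21, 27, 8, 18, 15]
Key observation: the optimum is the walk 4->2->2->2->2, with weight 7 + 7 + 7 + 7 = 28.
Optimal value attained by: walk 4->2->2->2->2.
Answer: (T^⊗4)[4][2] = 28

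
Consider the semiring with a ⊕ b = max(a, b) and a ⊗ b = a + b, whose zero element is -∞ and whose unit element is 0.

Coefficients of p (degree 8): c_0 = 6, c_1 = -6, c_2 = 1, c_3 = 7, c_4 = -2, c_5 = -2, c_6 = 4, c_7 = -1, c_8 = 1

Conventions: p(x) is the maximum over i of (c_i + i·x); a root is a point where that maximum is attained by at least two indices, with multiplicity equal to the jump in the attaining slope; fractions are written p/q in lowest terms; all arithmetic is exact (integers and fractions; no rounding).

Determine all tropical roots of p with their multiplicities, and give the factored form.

hull edge (i=0, c=6) to (i=3, c=7): slope 1/3, span 3
hull edge (i=3, c=7) to (i=6, c=4): slope -1, span 3
hull edge (i=6, c=4) to (i=8, c=1): slope -3/2, span 2
Factored form: p(x) = 1 ⊗ (x ⊕ (-1/3)) ⊗ (x ⊕ (-1/3)) ⊗ (x ⊕ (-1/3)) ⊗ (x ⊕ 1) ⊗ (x ⊕ 1) ⊗ (x ⊕ 1) ⊗ (x ⊕ 3/2) ⊗ (x ⊕ 3/2)
Answer: roots = -1/3 (mult 3), 1 (mult 3), 3/2 (mult 2)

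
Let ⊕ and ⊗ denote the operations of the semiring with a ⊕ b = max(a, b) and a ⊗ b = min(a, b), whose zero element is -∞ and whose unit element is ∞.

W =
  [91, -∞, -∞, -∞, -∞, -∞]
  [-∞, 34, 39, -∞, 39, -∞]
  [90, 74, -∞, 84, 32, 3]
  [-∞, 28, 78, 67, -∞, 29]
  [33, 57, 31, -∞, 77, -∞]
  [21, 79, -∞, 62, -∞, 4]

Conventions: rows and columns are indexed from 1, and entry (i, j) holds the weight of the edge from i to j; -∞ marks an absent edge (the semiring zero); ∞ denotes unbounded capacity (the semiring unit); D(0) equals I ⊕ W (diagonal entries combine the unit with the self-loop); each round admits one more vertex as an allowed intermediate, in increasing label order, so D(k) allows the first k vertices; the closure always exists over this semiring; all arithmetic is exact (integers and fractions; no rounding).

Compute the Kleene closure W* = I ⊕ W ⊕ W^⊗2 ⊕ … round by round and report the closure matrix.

D(0):
  [∞, -∞, -∞, -∞, -∞, -∞]
  [-∞, ∞, 39, -∞, 39, -∞]
  [90, 74, ∞, 84, 32, 3]
  [-∞, 28, 78, ∞, -∞, 29]
  [33, 57, 31, -∞, ∞, -∞]
  [21, 79, -∞, 62, -∞, ∞]
D(1):
  [∞, -∞, -∞, -∞, -∞, -∞]
  [-∞, ∞, 39, -∞, 39, -∞]
  [90, 74, ∞, 84, 32, 3]
  [-∞, 28, 78, ∞, -∞, 29]
  [33, 57, 31, -∞, ∞, -∞]
  [21, 79, -∞, 62, -∞, ∞]
D(2):
  [∞, -∞, -∞, -∞, -∞, -∞]
  [-∞, ∞, 39, -∞, 39, -∞]
  [90, 74, ∞, 84, 39, 3]
  [-∞, 28, 78, ∞, 28, 29]
  [33, 57, 39, -∞, ∞, -∞]
  [21, 79, 39, 62, 39, ∞]
D(3):
  [∞, -∞, -∞, -∞, -∞, -∞]
  [39, ∞, 39, 39, 39, 3]
  [90, 74, ∞, 84, 39, 3]
  [78, 74, 78, ∞, 39, 29]
  [39, 57, 39, 39, ∞, 3]
  [39, 79, 39, 62, 39, ∞]
D(4):
  [∞, -∞, -∞, -∞, -∞, -∞]
  [39, ∞, 39, 39, 39, 29]
  [90, 74, ∞, 84, 39, 29]
  [78, 74, 78, ∞, 39, 29]
  [39, 57, 39, 39, ∞, 29]
  [62, 79, 62, 62, 39, ∞]
D(5):
  [∞, -∞, -∞, -∞, -∞, -∞]
  [39, ∞, 39, 39, 39, 29]
  [90, 74, ∞, 84, 39, 29]
  [78, 74, 78, ∞, 39, 29]
  [39, 57, 39, 39, ∞, 29]
  [62, 79, 62, 62, 39, ∞]
D(6):
  [∞, -∞, -∞, -∞, -∞, -∞]
  [39, ∞, 39, 39, 39, 29]
  [90, 74, ∞, 84, 39, 29]
  [78, 74, 78, ∞, 39, 29]
  [39, 57, 39, 39, ∞, 29]
  [62, 79, 62, 62, 39, ∞]
Answer: W* = [[∞, -∞, -∞, -∞, -∞, -∞], [39, ∞, 39, 39, 39, 29], [90, 74, ∞, 84, 39, 29], [78, 74, 78, ∞, 39, 29], [39, 57, 39, 39, ∞, 29], [62, 79, 62, 62, 39, ∞]]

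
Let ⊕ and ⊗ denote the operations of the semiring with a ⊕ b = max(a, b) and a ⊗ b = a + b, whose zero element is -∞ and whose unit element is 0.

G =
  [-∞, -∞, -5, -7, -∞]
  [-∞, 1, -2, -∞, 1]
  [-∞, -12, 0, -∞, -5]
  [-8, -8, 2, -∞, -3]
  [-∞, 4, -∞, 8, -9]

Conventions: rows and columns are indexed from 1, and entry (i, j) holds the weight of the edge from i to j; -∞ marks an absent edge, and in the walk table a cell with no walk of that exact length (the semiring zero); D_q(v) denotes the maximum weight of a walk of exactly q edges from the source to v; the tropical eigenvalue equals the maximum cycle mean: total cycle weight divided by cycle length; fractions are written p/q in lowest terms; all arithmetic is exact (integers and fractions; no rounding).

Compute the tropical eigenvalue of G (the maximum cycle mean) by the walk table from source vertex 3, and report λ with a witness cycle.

q=0: [-∞, -∞, 0, -∞, -∞]
q=1: [-∞, -12, 0, -∞, -5]
q=2: [-∞, -1, 0, 3, -5]
q=3: [-5, 0, 5, 3, 0]
q=4: [-5, 4, 5, 8, 1]
q=5: [0, 5, 10, 9, 5]
Optimal cycle mean attained by: cycle 2->5->2, total 1 + 4, length 2.
Answer: λ = 5/2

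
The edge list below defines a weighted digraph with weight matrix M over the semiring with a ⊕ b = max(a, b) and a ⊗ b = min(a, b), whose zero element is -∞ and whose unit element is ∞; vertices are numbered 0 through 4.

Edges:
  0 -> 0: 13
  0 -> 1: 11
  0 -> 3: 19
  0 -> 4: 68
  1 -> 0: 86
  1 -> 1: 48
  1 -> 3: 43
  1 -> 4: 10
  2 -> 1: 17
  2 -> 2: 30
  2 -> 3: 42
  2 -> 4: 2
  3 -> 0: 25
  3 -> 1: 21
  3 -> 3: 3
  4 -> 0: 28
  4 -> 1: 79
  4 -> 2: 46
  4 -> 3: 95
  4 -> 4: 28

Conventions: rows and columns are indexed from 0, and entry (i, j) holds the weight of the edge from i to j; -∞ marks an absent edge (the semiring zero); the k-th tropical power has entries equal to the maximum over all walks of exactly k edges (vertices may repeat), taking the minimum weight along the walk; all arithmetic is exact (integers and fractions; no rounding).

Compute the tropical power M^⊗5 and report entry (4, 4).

M^⊗2:
  [28, 68, 46, 68, 28]
  [48, 48, 10, 43, 68]
  [25, 21, 30, 30, 10]
  [21, 21, -∞, 21, 25]
  [79, 48, 30, 43, 28]
M^⊗3:
  [68, 48, 30, 43, 28]
  [48, 68, 46, 68, 48]
  [25, 21, 30, 30, 25]
  [25, 25, 25, 25, 25]
  [48, 48, 30, 43, 68]
M^⊗4:
  [48, 48, 30, 43, 68]
  [68, 48, 46, 48, 48]
  [25, 25, 30, 30, 25]
  [25, 25, 25, 25, 25]
  [48, 68, 46, 68, 48]
M^⊗5:
  [48, 68, 46, 68, 48]
  [48, 48, 46, 48, 68]
  [25, 25, 30, 30, 25]
  [25, 25, 25, 25, 25]
  [68, 48, 46, 48, 48]
Key observation: the optimum is the walk 4->1->1->1->0->4, with weight 79 min 48 min 48 min 86 min 68 = 48.
Optimal value attained by: walk 4->1->1->1->0->4.
Answer: (M^⊗5)[4][4] = 48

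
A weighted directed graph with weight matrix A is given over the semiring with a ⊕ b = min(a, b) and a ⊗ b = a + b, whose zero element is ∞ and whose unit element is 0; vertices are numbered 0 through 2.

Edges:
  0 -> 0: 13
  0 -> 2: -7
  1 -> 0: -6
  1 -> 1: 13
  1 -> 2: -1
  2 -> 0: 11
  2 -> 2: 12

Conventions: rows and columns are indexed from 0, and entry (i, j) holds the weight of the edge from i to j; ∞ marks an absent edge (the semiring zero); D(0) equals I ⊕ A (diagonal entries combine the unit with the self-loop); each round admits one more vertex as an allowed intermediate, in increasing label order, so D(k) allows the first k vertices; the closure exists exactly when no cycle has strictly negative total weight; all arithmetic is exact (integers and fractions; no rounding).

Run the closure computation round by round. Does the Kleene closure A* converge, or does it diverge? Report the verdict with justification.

D(0):
  [0, ∞, -7]
  [-6, 0, -1]
  [11, ∞, 0]
D(1):
  [0, ∞, -7]
  [-6, 0, -13]
  [11, ∞, 0]
D(2):
  [0, ∞, -7]
  [-6, 0, -13]
  [11, ∞, 0]
D(3):
  [0, ∞, -7]
  [-6, 0, -13]
  [11, ∞, 0]
Key observation: every diagonal entry stays at the unit through all rounds, so no improving cycle exists.
Answer: CONVERGES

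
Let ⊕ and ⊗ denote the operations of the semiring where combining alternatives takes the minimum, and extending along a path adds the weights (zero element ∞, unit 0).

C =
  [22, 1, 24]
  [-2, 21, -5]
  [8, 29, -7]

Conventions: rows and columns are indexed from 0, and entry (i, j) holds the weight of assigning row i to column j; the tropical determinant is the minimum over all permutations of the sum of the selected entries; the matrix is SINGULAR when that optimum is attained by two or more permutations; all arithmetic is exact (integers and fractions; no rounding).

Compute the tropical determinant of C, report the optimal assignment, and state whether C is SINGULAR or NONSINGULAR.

σ = (0, 1, 2): 22 + 21 + (-7) = 36
σ = (0, 2, 1): 22 + (-5) + 29 = 46
σ = (1, 0, 2): 1 + (-2) + (-7) = -8
σ = (1, 2, 0): 1 + (-5) + 8 = 4
σ = (2, 0, 1): 24 + (-2) + 29 = 51
σ = (2, 1, 0): 24 + 21 + 8 = 53
Optimal value attained by: σ = (1, 0, 2).
Answer: det⊕(C) = -8; verdict: NONSINGULAR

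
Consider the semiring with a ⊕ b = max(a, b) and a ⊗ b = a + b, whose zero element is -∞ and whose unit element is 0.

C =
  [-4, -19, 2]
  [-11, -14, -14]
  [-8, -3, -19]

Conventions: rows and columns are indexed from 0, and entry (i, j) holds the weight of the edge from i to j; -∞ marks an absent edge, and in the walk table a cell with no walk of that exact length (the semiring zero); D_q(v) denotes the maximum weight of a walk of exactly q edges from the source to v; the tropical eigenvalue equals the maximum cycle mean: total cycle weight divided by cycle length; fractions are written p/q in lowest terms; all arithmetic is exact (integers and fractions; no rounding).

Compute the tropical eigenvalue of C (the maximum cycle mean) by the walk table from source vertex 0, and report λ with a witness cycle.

q=0: [0, -∞, -∞]
q=1: [-4, -19, 2]
q=2: [-6, -1, -2]
q=3: [-10, -5, -4]
Optimal cycle mean attained by: cycle 0->2->0, total 2 + (-8), length 2.
Answer: λ = -3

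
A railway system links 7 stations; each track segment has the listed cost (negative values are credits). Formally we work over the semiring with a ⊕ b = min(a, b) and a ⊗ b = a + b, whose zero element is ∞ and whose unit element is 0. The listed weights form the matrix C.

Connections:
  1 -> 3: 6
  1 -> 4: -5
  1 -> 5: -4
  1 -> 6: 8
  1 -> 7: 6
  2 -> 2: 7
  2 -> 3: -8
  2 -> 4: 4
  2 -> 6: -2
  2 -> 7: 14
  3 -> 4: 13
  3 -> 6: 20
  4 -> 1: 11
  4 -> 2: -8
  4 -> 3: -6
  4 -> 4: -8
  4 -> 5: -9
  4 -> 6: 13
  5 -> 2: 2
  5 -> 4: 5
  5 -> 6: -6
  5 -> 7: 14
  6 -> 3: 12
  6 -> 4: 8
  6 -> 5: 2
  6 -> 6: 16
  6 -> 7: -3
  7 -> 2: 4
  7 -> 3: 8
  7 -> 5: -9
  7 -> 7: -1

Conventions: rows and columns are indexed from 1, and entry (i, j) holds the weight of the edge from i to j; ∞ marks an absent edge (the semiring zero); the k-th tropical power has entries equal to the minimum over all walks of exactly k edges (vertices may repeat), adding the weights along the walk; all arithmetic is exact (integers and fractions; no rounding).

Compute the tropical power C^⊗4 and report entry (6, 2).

C^⊗2:
  [6, -13, -11, -13, -14, -10, 5]
  [15, -4, -2, -4, -5, 5, -5]
  [24, 5, 7, 5, 4, 26, 17]
  [3, -16, -16, -16, -17, -15, 5]
  [16, -3, -6, -3, -4, 0, -9]
  [19, 0, 2, 0, -12, -4, -4]
  [∞, -7, -4, -4, -10, -15, -2]
C^⊗3:
  [-2, -21, -21, -21, -22, -20, -13]
  [7, -12, -12, -12, -14, -11, -6]
  [16, -3, -3, -3, -4, -2, 16]
  [-5, -24, -24, -24, -25, -23, -18]
  [8, -11, -11, -11, -18, -10, -10]
  [11, -10, -8, -8, -13, -18, -7]
  [7, -12, -15, -12, -13, -16, -18]
C^⊗4:
  [-10, -29, -29, -29, -30, -28, -23]
  [-1, -20, -20, -20, -21, -20, -14]
  [8, -11, -11, -11, -12, -10, -5]
  [-13, -32, -32, -32, -33, -31, -26]
  [0, -19, -19, -19, -20, -24, -13]
  [3, -16, -18, -16, -17, -19, -21]
  [-1, -20, -20, -20, -27, -19, -19]
Key observation: the optimum is the walk 6->4->4->4->2, with weight 8 + (-8) + (-8) + (-8) = -16.
Optimal value attained by: walk 6->4->4->4->2.
Answer: (C^⊗4)[6][2] = -16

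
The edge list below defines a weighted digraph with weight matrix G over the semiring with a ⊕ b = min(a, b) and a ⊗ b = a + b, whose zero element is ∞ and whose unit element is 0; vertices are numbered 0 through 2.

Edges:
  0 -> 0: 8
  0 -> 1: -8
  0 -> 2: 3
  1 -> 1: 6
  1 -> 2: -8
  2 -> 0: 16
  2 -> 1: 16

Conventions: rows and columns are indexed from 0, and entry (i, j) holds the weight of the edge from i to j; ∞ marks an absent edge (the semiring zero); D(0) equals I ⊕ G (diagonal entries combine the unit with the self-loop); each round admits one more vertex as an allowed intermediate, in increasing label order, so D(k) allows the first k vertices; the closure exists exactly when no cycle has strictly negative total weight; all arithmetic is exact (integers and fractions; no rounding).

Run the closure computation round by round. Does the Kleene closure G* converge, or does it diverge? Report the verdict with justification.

D(0):
  [0, -8, 3]
  [∞, 0, -8]
  [16, 16, 0]
D(1):
  [0, -8, 3]
  [∞, 0, -8]
  [16, 8, 0]
D(2):
  [0, -8, -16]
  [∞, 0, -8]
  [16, 8, 0]
D(3):
  [0, -8, -16]
  [8, 0, -8]
  [16, 8, 0]
Key observation: every diagonal entry stays at the unit through all rounds, so no improving cycle exists.
Answer: CONVERGES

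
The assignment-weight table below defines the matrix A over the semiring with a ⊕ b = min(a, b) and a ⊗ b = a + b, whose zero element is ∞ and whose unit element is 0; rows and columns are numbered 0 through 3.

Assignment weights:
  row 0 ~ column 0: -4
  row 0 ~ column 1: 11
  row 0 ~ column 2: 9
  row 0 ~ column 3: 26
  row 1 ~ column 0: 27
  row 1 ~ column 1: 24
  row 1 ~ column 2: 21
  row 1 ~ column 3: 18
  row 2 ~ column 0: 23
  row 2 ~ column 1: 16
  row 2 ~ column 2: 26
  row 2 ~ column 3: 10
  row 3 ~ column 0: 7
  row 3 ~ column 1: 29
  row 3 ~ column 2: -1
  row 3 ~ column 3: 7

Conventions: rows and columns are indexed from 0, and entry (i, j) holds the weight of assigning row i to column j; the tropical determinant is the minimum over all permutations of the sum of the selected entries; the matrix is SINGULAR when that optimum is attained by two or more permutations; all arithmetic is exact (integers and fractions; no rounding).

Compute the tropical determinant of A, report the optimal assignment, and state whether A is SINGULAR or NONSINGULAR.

σ = (0, 1, 2, 3): (-4) + 24 + 26 + 7 = 53
σ = (0, 1, 3, 2): (-4) + 24 + 10 + (-1) = 29
σ = (0, 2, 1, 3): (-4) + 21 + 16 + 7 = 40
σ = (0, 2, 3, 1): (-4) + 21 + 10 + 29 = 56
σ = (0, 3, 1, 2): (-4) + 18 + 16 + (-1) = 29
σ = (0, 3, 2, 1): (-4) + 18 + 26 + 29 = 69
σ = (1, 0, 2, 3): 11 + 27 + 26 + 7 = 71
σ = (1, 0, 3, 2): 11 + 27 + 10 + (-1) = 47
σ = (1, 2, 0, 3): 11 + 21 + 23 + 7 = 62
σ = (1, 2, 3, 0): 11 + 21 + 10 + 7 = 49
σ = (1, 3, 0, 2): 11 + 18 + 23 + (-1) = 51
σ = (1, 3, 2, 0): 11 + 18 + 26 + 7 = 62
σ = (2, 0, 1, 3): 9 + 27 + 16 + 7 = 59
σ = (2, 0, 3, 1): 9 + 27 + 10 + 29 = 75
σ = (2, 1, 0, 3): 9 + 24 + 23 + 7 = 63
σ = (2, 1, 3, 0): 9 + 24 + 10 + 7 = 50
σ = (2, 3, 0, 1): 9 + 18 + 23 + 29 = 79
σ = (2, 3, 1, 0): 9 + 18 + 16 + 7 = 50
σ = (3, 0, 1, 2): 26 + 27 + 16 + (-1) = 68
σ = (3, 0, 2, 1): 26 + 27 + 26 + 29 = 108
σ = (3, 1, 0, 2): 26 + 24 + 23 + (-1) = 72
σ = (3, 1, 2, 0): 26 + 24 + 26 + 7 = 83
σ = (3, 2, 0, 1): 26 + 21 + 23 + 29 = 99
σ = (3, 2, 1, 0): 26 + 21 + 16 + 7 = 70
Optimal value attained by: σ = (0, 1, 3, 2).
Answer: det⊕(A) = 29; verdict: SINGULAR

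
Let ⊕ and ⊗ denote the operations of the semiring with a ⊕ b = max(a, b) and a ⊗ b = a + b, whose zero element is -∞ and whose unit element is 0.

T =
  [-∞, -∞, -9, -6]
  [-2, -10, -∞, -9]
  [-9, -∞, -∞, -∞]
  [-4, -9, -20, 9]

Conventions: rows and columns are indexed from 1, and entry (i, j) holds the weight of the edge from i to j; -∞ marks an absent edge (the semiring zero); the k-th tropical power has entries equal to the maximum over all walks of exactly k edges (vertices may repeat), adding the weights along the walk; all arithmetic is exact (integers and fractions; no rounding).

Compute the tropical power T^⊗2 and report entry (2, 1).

T^⊗2:
  [-10, -15, -26, 3]
  [-12, -18, -11, 0]
  [-∞, -∞, -18, -15]
  [5, 0, -11, 18]
Key observation: the optimum is the walk 2->2->1, with weight (-10) + (-2) = -12.
Optimal value attained by: walk 2->2->1.
Answer: (T^⊗2)[2][1] = -12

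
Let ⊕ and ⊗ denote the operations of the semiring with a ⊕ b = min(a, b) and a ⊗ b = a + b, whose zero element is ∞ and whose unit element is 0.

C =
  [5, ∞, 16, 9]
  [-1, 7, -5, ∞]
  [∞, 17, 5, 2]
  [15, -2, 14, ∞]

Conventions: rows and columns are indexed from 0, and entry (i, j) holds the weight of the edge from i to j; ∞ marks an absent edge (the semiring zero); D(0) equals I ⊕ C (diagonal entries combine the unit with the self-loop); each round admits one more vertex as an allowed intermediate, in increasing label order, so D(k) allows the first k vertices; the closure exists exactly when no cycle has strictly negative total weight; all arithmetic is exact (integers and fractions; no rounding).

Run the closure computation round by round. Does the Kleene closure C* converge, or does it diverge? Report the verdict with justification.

D(0):
  [0, ∞, 16, 9]
  [-1, 0, -5, ∞]
  [∞, 17, 0, 2]
  [15, -2, 14, 0]
D(1):
  [0, ∞, 16, 9]
  [-1, 0, -5, 8]
  [∞, 17, 0, 2]
  [15, -2, 14, 0]
D(2):
  [0, ∞, 16, 9]
  [-1, 0, -5, 8]
  [16, 17, 0, 2]
  [-3, -2, -7, 0]
Detection: at round 3, diagonal entry (3, 3) turns strictly negative.
Key observation: the cycle 3->1->2->3 has total weight (-2) + (-5) + 2, which is strictly negative.
Answer: DIVERGES — negative cycle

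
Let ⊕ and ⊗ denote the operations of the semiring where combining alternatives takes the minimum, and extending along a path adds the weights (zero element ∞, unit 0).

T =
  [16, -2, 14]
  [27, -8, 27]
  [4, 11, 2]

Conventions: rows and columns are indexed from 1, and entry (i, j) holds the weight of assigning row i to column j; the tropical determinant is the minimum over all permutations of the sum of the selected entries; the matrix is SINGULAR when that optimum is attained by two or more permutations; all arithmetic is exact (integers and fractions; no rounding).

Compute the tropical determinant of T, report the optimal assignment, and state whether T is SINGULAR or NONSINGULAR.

σ = (1, 2, 3): 16 + (-8) + 2 = 10
σ = (1, 3, 2): 16 + 27 + 11 = 54
σ = (2, 1, 3): (-2) + 27 + 2 = 27
σ = (2, 3, 1): (-2) + 27 + 4 = 29
σ = (3, 1, 2): 14 + 27 + 11 = 52
σ = (3, 2, 1): 14 + (-8) + 4 = 10
Optimal value attained by: σ = (1, 2, 3).
Answer: det⊕(T) = 10; verdict: SINGULAR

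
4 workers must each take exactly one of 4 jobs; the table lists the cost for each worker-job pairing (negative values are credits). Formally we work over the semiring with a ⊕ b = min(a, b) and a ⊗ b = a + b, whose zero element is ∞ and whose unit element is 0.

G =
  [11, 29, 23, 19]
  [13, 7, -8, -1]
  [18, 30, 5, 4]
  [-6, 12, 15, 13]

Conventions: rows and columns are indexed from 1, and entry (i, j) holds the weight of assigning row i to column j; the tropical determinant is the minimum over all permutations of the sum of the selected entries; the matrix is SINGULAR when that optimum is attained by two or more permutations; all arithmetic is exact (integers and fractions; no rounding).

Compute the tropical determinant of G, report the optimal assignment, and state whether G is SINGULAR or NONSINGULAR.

σ = (1, 2, 3, 4): 11 + 7 + 5 + 13 = 36
σ = (1, 2, 4, 3): 11 + 7 + 4 + 15 = 37
σ = (1, 3, 2, 4): 11 + (-8) + 30 + 13 = 46
σ = (1, 3, 4, 2): 11 + (-8) + 4 + 12 = 19
σ = (1, 4, 2, 3): 11 + (-1) + 30 + 15 = 55
σ = (1, 4, 3, 2): 11 + (-1) + 5 + 12 = 27
σ = (2, 1, 3, 4): 29 + 13 + 5 + 13 = 60
σ = (2, 1, 4, 3): 29 + 13 + 4 + 15 = 61
σ = (2, 3, 1, 4): 29 + (-8) + 18 + 13 = 52
σ = (2, 3, 4, 1): 29 + (-8) + 4 + (-6) = 19
σ = (2, 4, 1, 3): 29 + (-1) + 18 + 15 = 61
σ = (2, 4, 3, 1): 29 + (-1) + 5 + (-6) = 27
σ = (3, 1, 2, 4): 23 + 13 + 30 + 13 = 79
σ = (3, 1, 4, 2): 23 + 13 + 4 + 12 = 52
σ = (3, 2, 1, 4): 23 + 7 + 18 + 13 = 61
σ = (3, 2, 4, 1): 23 + 7 + 4 + (-6) = 28
σ = (3, 4, 1, 2): 23 + (-1) + 18 + 12 = 52
σ = (3, 4, 2, 1): 23 + (-1) + 30 + (-6) = 46
σ = (4, 1, 2, 3): 19 + 13 + 30 + 15 = 77
σ = (4, 1, 3, 2): 19 + 13 + 5 + 12 = 49
σ = (4, 2, 1, 3): 19 + 7 + 18 + 15 = 59
σ = (4, 2, 3, 1): 19 + 7 + 5 + (-6) = 25
σ = (4, 3, 1, 2): 19 + (-8) + 18 + 12 = 41
σ = (4, 3, 2, 1): 19 + (-8) + 30 + (-6) = 35
Optimal value attained by: σ = (1, 3, 4, 2).
Answer: det⊕(G) = 19; verdict: SINGULAR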